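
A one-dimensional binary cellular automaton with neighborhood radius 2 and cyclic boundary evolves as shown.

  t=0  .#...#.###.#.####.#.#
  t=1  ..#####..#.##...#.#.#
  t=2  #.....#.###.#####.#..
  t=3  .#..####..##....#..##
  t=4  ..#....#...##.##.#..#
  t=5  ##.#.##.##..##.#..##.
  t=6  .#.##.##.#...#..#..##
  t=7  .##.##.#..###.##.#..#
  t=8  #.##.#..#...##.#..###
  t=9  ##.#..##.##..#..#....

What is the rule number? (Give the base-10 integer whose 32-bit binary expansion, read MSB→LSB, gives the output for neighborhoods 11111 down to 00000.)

  ##### -> .   bit 31 = 0  t=1,i=4
  ####. -> .   bit 30 = 0  t=0,i=15
  ###.# -> #   bit 29 = 1  t=0,i=9
  ###.. -> #   bit 28 = 1  t=1,i=6
  ##.## -> #   bit 27 = 1  t=2,i=11
  ##.#. -> .   bit 26 = 0  t=0,i=10
  ##..# -> .   bit 25 = 0  t=1,i=7
  ##... -> #   bit 24 = 1  t=1,i=13
  #.### -> .   bit 23 = 0  t=0,i=7
  #.##. -> .   bit 22 = 0  t=1,i=11
  #.#.# -> #   bit 21 = 1  t=0,i=11
  #.#.. -> .   bit 20 = 0  t=0,i=1
  #..## -> .   bit 19 = 0  t=1,i=1
  #..#. -> #   bit 18 = 1  t=1,i=8
  #...# -> #   bit 17 = 1  t=0,i=3
  #.... -> .   bit 16 = 0  t=2,i=2
  .#### -> .   bit 15 = 0  t=0,i=14
  .###. -> .   bit 14 = 0  t=0,i=8
  .##.# -> #   bit 13 = 1  t=3,i=20
  .##.. -> #   bit 12 = 1  t=1,i=12
  .#.## -> #   bit 11 = 1  t=0,i=6
  .#.#. -> .   bit 10 = 0  t=0,i=0
  .#..# -> #   bit 9 = 1  t=1,i=0
  .#... -> #   bit 8 = 1  t=0,i=2
  ..### -> .   bit 7 = 0  t=1,i=2
  ..##. -> .   bit 6 = 0  t=3,i=10
  ..#.# -> #   bit 5 = 1  t=0,i=5
  ..#.. -> .   bit 4 = 0  t=2,i=0
  ...## -> .   bit 3 = 0  t=4,i=10
  ...#. -> #   bit 2 = 1  t=0,i=4
  ....# -> #   bit 1 = 1  t=2,i=4
  ..... -> .   bit 0 = 0  t=2,i=3
  bits 00111001001001100011101100100110 = 958806822

958806822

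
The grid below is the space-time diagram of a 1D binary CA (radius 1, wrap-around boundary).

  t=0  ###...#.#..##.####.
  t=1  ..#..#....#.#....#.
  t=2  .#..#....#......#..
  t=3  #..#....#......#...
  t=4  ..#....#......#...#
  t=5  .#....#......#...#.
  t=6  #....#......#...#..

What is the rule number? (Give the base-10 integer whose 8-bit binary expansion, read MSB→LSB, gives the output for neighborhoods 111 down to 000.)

  ###|.  b7=0 t=0,i=1
  ##.|#  b6=1 t=0,i=2
  #.#|.  b5=0 t=0,i=7
  #..|.  b4=0 t=0,i=3
  .##|.  b3=0 t=0,i=0
  .#.|.  b2=0 t=0,i=6
  ..#|#  b1=1 t=0,i=5
  ...|.  b0=0 t=0,i=4
  bits 01000010 = 66

66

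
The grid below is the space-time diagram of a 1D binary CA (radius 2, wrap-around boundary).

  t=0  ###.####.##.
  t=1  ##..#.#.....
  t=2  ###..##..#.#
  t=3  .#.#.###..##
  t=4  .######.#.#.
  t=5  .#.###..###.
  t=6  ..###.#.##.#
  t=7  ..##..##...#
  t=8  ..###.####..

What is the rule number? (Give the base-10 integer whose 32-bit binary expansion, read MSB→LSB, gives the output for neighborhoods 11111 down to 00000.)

3283246281

  ##### -> #   bit 31 = 1  t=4,i=3
  ####. -> #   bit 30 = 1  t=0,i=6
  ###.# -> .   bit 29 = 0  t=0,i=2
  ###.. -> .   bit 28 = 0  t=2,i=2
  ##.## -> .   bit 27 = 0  t=0,i=3
  ##.#. -> .   bit 26 = 0  t=3,i=0
  ##..# -> #   bit 25 = 1  t=1,i=2
  ##... -> #   bit 24 = 1  t=7,i=8
  #.### -> #   bit 23 = 1  t=0,i=0
  #.##. -> .   bit 22 = 0  t=0,i=9
  #.#.# -> #   bit 21 = 1  t=3,i=1
  #.#.. -> #   bit 20 = 1  t=1,i=6
  #..## -> .   bit 19 = 0  t=2,i=4
  #..#. -> .   bit 18 = 0  t=1,i=3
  #...# -> #   bit 17 = 1  t=7,i=9
  #.... -> .   bit 16 = 0  t=1,i=8
  .#### -> .   bit 15 = 0  t=0,i=5
  .###. -> #   bit 14 = 1  t=0,i=1
  .##.# -> .   bit 13 = 0  t=0,i=10
  .##.. -> #   bit 12 = 1  t=1,i=1
  .#.## -> #   bit 11 = 1  t=2,i=10
  .#.#. -> #   bit 10 = 1  t=1,i=5
  .#..# -> .   bit 9 = 0  t=4,i=11
  .#... -> .   bit 8 = 0  t=1,i=7
  ..### -> #   bit 7 = 1  t=4,i=1
  ..##. -> #   bit 6 = 1  t=1,i=0
  ..#.# -> .   bit 5 = 0  t=1,i=4
  ..#.. -> .   bit 4 = 0  t=7,i=11
  ...## -> #   bit 3 = 1  t=1,i=11
  ...#. -> .   bit 2 = 0  t=7,i=10
  ....# -> .   bit 1 = 0  t=1,i=10
  ..... -> #   bit 0 = 1  t=1,i=9
  bits 11000011101100100101110011001001 = 3283246281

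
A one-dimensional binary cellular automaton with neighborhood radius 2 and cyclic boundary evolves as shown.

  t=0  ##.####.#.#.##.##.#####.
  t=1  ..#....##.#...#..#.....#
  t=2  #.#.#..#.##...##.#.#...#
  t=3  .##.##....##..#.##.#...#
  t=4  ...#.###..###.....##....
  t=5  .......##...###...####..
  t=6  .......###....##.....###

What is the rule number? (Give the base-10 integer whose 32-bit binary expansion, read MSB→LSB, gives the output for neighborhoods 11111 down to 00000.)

  #####|.  b31=0 t=0,i=20
  ####.|.  b30=0 t=0,i=5
  ###.#|.  b29=0 t=0,i=6
  ###..|#  b28=1 t=4,i=7
  ##.##|#  b27=1 t=0,i=2
  ##.#.|#  b26=1 t=0,i=7
  ##..#|#  b25=1 t=3,i=12
  ##...|#  b24=1 t=2,i=11
  #.###|.  b23=0 t=0,i=3
  #.##.|.  b22=0 t=0,i=0
  #.#.#|#  b21=1 t=0,i=8
  #.#..|#  b20=1 t=1,i=10
  #..##|.  b19=0 t=4,i=9
  #..#.|.  b18=0 t=1,i=1
  #...#|.  b17=0 t=1,i=12
  #....|#  b16=1 t=1,i=4
  .####|.  b15=0 t=0,i=4
  .###.|.  b14=0 t=4,i=6
  .##.#|.  b13=0 t=0,i=1
  .##..|#  b12=1 t=2,i=10
  .#.##|.  b11=0 t=0,i=11
  .#.#.|.  b10=0 t=0,i=9
  .#..#|#  b9=1 t=1,i=0
  .#...|.  b8=0 t=1,i=3
  ..###|.  b7=0 t=4,i=10
  ..##.|#  b6=1 t=1,i=7
  ..#.#|.  b5=0 t=2,i=7
  ..#..|#  b4=1 t=1,i=2
  ...##|.  b3=0 t=1,i=6
  ...#.|.  b2=0 t=1,i=13
  ....#|.  b1=0 t=1,i=5
  .....|.  b0=0 t=1,i=20
  bits 00011111001100010001001001010000 = 523309648

523309648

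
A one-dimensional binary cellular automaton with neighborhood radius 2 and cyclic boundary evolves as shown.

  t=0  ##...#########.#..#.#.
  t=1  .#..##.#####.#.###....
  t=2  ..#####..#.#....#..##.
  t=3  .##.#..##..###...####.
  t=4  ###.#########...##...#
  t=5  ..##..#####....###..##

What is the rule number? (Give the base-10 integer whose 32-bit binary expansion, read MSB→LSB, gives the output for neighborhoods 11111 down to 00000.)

  [31] ##### => #  t=0,i=7
  [30] ####. => .  t=0,i=12
  [29] ###.# => #  t=0,i=13
  [28] ###.. => .  t=1,i=17
  [27] ##.## => #  t=1,i=6
  [26] ##.#. => .  t=0,i=14
  [25] ##..# => #  t=2,i=7
  [24] ##... => .  t=0,i=2
  [23] #.### => .  t=1,i=7
  [22] #.##. => .  t=0,i=0
  [21] #.#.# => .  t=0,i=20
  [20] #.#.. => #  t=0,i=15
  [19] #..## => #  t=1,i=3
  [18] #..#. => #  t=0,i=17
  [17] #...# => .  t=0,i=3
  [16] #.... => #  t=1,i=19
  [15] .#### => .  t=0,i=6
  [14] .###. => #  t=1,i=16
  [13] .##.# => #  t=1,i=5
  [12] .##.. => #  t=0,i=1
  [11] .#.## => .  t=0,i=21
  [10] .#.#. => .  t=0,i=19
  [9] .#..# => #  t=0,i=16
  [8] .#... => #  t=2,i=12
  [7] ..### => #  t=0,i=5
  [6] ..##. => #  t=1,i=4
  [5] ..#.# => .  t=0,i=18
  [4] ..#.. => .  t=1,i=1
  [3] ...## => #  t=0,i=4
  [2] ...#. => .  t=1,i=0
  [1] ....# => .  t=1,i=21
  [0] ..... => #  t=1,i=20
  bits 10101010000111010111001111001001 = 2854056905

2854056905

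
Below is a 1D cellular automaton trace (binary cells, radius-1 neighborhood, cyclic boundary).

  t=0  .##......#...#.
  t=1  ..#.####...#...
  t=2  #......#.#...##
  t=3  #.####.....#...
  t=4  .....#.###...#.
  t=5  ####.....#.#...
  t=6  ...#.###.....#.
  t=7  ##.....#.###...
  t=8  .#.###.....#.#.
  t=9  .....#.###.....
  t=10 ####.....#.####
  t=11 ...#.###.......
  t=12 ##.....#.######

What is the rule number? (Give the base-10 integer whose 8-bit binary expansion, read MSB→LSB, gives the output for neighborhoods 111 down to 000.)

  [7] ### => .  t=1,i=5
  [6] ##. => #  t=0,i=2
  [5] #.# => .  t=1,i=3
  [4] #.. => .  t=0,i=3
  [3] .## => .  t=0,i=1
  [2] .#. => .  t=0,i=9
  [1] ..# => .  t=0,i=0
  [0] ... => #  t=0,i=4
  bits 01000001 = 65

65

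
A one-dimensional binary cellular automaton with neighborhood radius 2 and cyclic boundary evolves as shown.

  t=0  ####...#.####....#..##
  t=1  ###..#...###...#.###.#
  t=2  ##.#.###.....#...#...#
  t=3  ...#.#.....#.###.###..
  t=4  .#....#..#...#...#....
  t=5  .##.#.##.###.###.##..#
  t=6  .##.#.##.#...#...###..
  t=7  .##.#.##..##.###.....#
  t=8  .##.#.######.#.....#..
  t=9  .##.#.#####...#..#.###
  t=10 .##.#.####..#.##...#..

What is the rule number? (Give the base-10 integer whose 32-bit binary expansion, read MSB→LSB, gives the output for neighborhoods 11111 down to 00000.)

  #####|#  b31=1 t=0,i=0
  ####.|#  b30=1 t=0,i=2
  ###.#|.  b29=0 t=1,i=19
  ###..|.  b28=0 t=0,i=3
  ##.##|.  b27=0 t=1,i=20
  ##.#.|.  b26=0 t=2,i=2
  ##..#|#  b25=1 t=1,i=3
  ##...|.  b24=0 t=0,i=4
  #.###|#  b23=1 t=0,i=9
  #.##.|#  b22=1 t=5,i=1
  #.#.#|#  b21=1 t=2,i=3
  #.#..|.  b20=0 t=3,i=5
  #..##|#  b19=1 t=0,i=19
  #..#.|.  b18=0 t=1,i=4
  #...#|#  b17=1 t=0,i=5
  #....|.  b16=0 t=0,i=14
  .####|#  b15=1 t=0,i=10
  .###.|.  b14=0 t=1,i=10
  .##.#|#  b13=1 t=5,i=2
  .##..|#  b12=1 t=5,i=18
  .#.##|.  b11=0 t=0,i=8
  .#.#.|.  b10=0 t=3,i=4
  .#..#|#  b9=1 t=0,i=18
  .#...|#  b8=1 t=1,i=6
  ..###|.  b7=0 t=0,i=20
  ..##.|#  b6=1 t=6,i=1
  ..#.#|.  b5=0 t=0,i=7
  ..#..|#  b4=1 t=0,i=17
  ...##|.  b3=0 t=1,i=8
  ...#.|.  b2=0 t=0,i=6
  ....#|#  b1=1 t=0,i=15
  .....|.  b0=0 t=2,i=10
  bits 11000010111010101011001101010010 = 3270161234

3270161234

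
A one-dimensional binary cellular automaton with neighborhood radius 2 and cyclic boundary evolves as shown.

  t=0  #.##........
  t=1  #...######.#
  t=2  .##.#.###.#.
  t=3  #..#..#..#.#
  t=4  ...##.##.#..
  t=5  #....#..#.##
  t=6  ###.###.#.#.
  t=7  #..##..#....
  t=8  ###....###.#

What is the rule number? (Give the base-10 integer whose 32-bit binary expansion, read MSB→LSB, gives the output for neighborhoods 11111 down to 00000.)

  nb #####: next=#  (t=1,i=6, bit31=1)
  nb ####.: next=#  (t=1,i=8, bit30=1)
  nb ###.#: next=.  (t=1,i=9, bit29=0)
  nb ###..: next=#  (t=5,i=0, bit28=1)
  nb ##.##: next=#  (t=1,i=10, bit27=1)
  nb ##.#.: next=#  (t=2,i=3, bit26=1)
  nb ##..#: next=.  (t=3,i=1, bit25=0)
  nb ##...: next=#  (t=0,i=4, bit24=1)
  nb #.###: next=#  (t=2,i=6, bit23=1)
  nb #.##.: next=.  (t=0,i=2, bit22=0)
  nb #.#.#: next=.  (t=2,i=4, bit21=0)
  nb #.#..: next=.  (t=2,i=10, bit20=0)
  nb #..##: next=#  (t=2,i=0, bit19=1)
  nb #..#.: next=.  (t=3,i=2, bit18=0)
  nb #...#: next=#  (t=1,i=2, bit17=1)
  nb #....: next=#  (t=0,i=5, bit16=1)
  nb .####: next=.  (t=1,i=5, bit15=0)
  nb .###.: next=.  (t=2,i=7, bit14=0)
  nb .##.#: next=.  (t=2,i=2, bit13=0)
  nb .##..: next=.  (t=0,i=3, bit12=0)
  nb .#.##: next=.  (t=0,i=1, bit11=0)
  nb .#.#.: next=.  (t=6,i=9, bit10=0)
  nb .#..#: next=#  (t=2,i=11, bit9=1)
  nb .#...: next=#  (t=4,i=10, bit8=1)
  nb ..###: next=#  (t=1,i=4, bit7=1)
  nb ..##.: next=.  (t=2,i=1, bit6=0)
  nb ..#.#: next=#  (t=0,i=0, bit5=1)
  nb ..#..: next=#  (t=3,i=3, bit4=1)
  nb ...##: next=.  (t=1,i=3, bit3=0)
  nb ...#.: next=#  (t=0,i=11, bit2=1)
  nb ....#: next=.  (t=0,i=10, bit1=0)
  nb .....: next=#  (t=0,i=6, bit0=1)
  bits 11011101100010110000001110110101 = 3716875189

3716875189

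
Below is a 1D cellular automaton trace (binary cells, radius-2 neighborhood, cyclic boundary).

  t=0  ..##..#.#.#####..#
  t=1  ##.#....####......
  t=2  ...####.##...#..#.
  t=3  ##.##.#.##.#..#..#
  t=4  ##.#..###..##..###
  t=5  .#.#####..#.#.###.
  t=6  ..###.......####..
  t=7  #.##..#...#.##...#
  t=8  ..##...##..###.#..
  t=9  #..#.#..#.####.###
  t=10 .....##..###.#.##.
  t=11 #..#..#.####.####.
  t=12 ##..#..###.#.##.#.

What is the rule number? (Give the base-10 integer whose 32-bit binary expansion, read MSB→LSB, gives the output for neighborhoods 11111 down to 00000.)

553376642

  nb #####: next=.  (t=0,i=12, bit31=0)
  nb ####.: next=.  (t=0,i=13, bit30=0)
  nb ###.#: next=#  (t=2,i=6, bit29=1)
  nb ###..: next=.  (t=0,i=14, bit28=0)
  nb ##.##: next=.  (t=2,i=7, bit27=0)
  nb ##.#.: next=.  (t=1,i=2, bit26=0)
  nb ##..#: next=.  (t=0,i=4, bit25=0)
  nb ##...: next=.  (t=1,i=12, bit24=0)
  nb #.###: next=#  (t=0,i=10, bit23=1)
  nb #.##.: next=#  (t=2,i=8, bit22=1)
  nb #.#.#: next=#  (t=0,i=8, bit21=1)
  nb #.#..: next=#  (t=1,i=3, bit20=1)
  nb #..##: next=#  (t=0,i=1, bit19=1)
  nb #..#.: next=.  (t=0,i=5, bit18=0)
  nb #...#: next=#  (t=2,i=11, bit17=1)
  nb #....: next=#  (t=1,i=5, bit16=1)
  nb .####: next=#  (t=0,i=11, bit15=1)
  nb .###.: next=#  (t=3,i=0, bit14=1)
  nb .##.#: next=.  (t=1,i=1, bit13=0)
  nb .##..: next=#  (t=0,i=3, bit12=1)
  nb .#.##: next=#  (t=0,i=9, bit11=1)
  nb .#.#.: next=.  (t=0,i=7, bit10=0)
  nb .#..#: next=#  (t=0,i=0, bit9=1)
  nb .#...: next=#  (t=1,i=4, bit8=1)
  nb ..###: next=#  (t=1,i=8, bit7=1)
  nb ..##.: next=.  (t=0,i=2, bit6=0)
  nb ..#.#: next=.  (t=0,i=6, bit5=0)
  nb ..#..: next=.  (t=0,i=17, bit4=0)
  nb ...##: next=.  (t=1,i=7, bit3=0)
  nb ...#.: next=.  (t=2,i=12, bit2=0)
  nb ....#: next=#  (t=1,i=6, bit1=1)
  nb .....: next=.  (t=1,i=14, bit0=0)
  bits 00100000111110111101101110000010 = 553376642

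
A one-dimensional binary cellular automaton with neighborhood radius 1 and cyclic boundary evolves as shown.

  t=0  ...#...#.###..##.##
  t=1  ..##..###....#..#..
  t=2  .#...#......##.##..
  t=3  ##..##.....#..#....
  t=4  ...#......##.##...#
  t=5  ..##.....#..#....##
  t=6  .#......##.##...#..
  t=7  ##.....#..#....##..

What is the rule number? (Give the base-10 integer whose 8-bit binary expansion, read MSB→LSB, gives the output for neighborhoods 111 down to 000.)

38

  nb ###: next=.  (t=0,i=10, bit7=0)
  nb ##.: next=.  (t=0,i=11, bit6=0)
  nb #.#: next=#  (t=0,i=8, bit5=1)
  nb #..: next=.  (t=0,i=0, bit4=0)
  nb .##: next=.  (t=0,i=9, bit3=0)
  nb .#.: next=#  (t=0,i=3, bit2=1)
  nb ..#: next=#  (t=0,i=2, bit1=1)
  nb ...: next=.  (t=0,i=1, bit0=0)
  bits 00100110 = 38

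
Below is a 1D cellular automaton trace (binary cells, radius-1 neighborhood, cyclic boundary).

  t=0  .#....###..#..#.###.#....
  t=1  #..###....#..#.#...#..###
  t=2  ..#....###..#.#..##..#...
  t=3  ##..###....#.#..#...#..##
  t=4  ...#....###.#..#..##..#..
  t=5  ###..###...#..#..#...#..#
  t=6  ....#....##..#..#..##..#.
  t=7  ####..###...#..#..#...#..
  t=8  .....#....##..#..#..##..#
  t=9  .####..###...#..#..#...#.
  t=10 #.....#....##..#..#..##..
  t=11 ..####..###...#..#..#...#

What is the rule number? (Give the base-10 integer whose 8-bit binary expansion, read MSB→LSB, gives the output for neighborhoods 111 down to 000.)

35

  [7] ### => .  t=0,i=7
  [6] ##. => .  t=0,i=8
  [5] #.# => #  t=0,i=15
  [4] #.. => .  t=0,i=2
  [3] .## => .  t=0,i=6
  [2] .#. => .  t=0,i=1
  [1] ..# => #  t=0,i=0
  [0] ... => #  t=0,i=3
  bits 00100011 = 35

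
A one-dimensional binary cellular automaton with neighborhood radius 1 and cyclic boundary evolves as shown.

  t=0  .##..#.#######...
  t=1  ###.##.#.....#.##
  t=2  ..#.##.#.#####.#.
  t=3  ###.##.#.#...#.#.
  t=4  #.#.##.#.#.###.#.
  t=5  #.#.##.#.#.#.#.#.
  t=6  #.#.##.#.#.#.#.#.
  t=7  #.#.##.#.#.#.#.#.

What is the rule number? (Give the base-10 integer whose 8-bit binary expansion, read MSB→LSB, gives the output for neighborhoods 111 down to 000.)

  [7] ### => .  t=0,i=8
  [6] ##. => #  t=0,i=2
  [5] #.# => .  t=0,i=6
  [4] #.. => .  t=0,i=3
  [3] .## => #  t=0,i=1
  [2] .#. => #  t=0,i=5
  [1] ..# => #  t=0,i=0
  [0] ... => #  t=0,i=15
  bits 01001111 = 79

79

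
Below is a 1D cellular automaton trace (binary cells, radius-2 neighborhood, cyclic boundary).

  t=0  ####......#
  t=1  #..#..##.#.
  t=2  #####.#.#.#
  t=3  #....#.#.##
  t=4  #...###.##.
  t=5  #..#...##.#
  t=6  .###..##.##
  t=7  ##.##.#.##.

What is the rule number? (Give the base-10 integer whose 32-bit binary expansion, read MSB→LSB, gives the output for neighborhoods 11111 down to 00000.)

517246589

  ##### -> .   bit 31 = 0  t=0,i=1
  ####. -> .   bit 30 = 0  t=0,i=2
  ###.# -> .   bit 29 = 0  t=2,i=4
  ###.. -> #   bit 28 = 1  t=0,i=3
  ##.## -> #   bit 27 = 1  t=4,i=7
  ##.#. -> #   bit 26 = 1  t=1,i=8
  ##..# -> #   bit 25 = 1  t=5,i=1
  ##... -> .   bit 24 = 0  t=0,i=4
  #.### -> #   bit 23 = 1  t=2,i=10
  #.##. -> #   bit 22 = 1  t=4,i=8
  #.#.# -> .   bit 21 = 0  t=1,i=9
  #.#.. -> #   bit 20 = 1  t=1,i=0
  #..## -> .   bit 19 = 0  t=1,i=5
  #..#. -> #   bit 18 = 1  t=1,i=2
  #...# -> .   bit 17 = 0  t=4,i=2
  #.... -> .   bit 16 = 0  t=0,i=5
  .#### -> #   bit 15 = 1  t=0,i=0
  .###. -> .   bit 14 = 0  t=3,i=10
  .##.# -> .   bit 13 = 0  t=1,i=7
  .##.. -> .   bit 12 = 0  t=5,i=0
  .#.## -> #   bit 11 = 1  t=2,i=9
  .#.#. -> #   bit 10 = 1  t=1,i=10
  .#..# -> #   bit 9 = 1  t=1,i=1
  .#... -> .   bit 8 = 0  t=4,i=1
  ..### -> .   bit 7 = 0  t=0,i=10
  ..##. -> #   bit 6 = 1  t=1,i=6
  ..#.# -> #   bit 5 = 1  t=3,i=5
  ..#.. -> #   bit 4 = 1  t=1,i=3
  ...## -> #   bit 3 = 1  t=0,i=9
  ...#. -> #   bit 2 = 1  t=3,i=4
  ....# -> .   bit 1 = 0  t=0,i=8
  ..... -> #   bit 0 = 1  t=0,i=6
  bits 00011110110101001000111001111101 = 517246589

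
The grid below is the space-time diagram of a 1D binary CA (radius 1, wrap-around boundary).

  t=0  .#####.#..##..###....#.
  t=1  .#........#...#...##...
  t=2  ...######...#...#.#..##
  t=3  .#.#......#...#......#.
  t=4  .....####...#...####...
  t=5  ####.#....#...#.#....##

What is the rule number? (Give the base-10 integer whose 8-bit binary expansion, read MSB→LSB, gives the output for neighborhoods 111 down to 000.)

  [7] ### => .  t=0,i=2
  [6] ##. => .  t=0,i=5
  [5] #.# => .  t=0,i=6
  [4] #.. => .  t=0,i=8
  [3] .## => #  t=0,i=1
  [2] .#. => .  t=0,i=7
  [1] ..# => .  t=0,i=0
  [0] ... => #  t=0,i=18
  bits 00001001 = 9

9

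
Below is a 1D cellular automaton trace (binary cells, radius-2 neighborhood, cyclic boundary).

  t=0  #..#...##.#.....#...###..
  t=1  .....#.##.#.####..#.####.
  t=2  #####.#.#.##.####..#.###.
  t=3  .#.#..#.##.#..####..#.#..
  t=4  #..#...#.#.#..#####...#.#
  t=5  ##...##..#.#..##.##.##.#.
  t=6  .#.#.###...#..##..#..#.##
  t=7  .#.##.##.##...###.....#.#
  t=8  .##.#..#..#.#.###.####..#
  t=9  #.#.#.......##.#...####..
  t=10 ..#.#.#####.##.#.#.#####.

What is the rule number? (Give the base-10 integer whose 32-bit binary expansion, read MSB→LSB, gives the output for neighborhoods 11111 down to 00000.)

1379137735

  ##### -> .   bit 31 = 0  t=2,i=2
  ####. -> #   bit 30 = 1  t=1,i=14
  ###.# -> .   bit 29 = 0  t=2,i=4
  ###.. -> #   bit 28 = 1  t=0,i=22
  ##.## -> .   bit 27 = 0  t=2,i=12
  ##.#. -> .   bit 26 = 0  t=0,i=9
  ##..# -> #   bit 25 = 1  t=0,i=23
  ##... -> .   bit 24 = 0  t=1,i=24
  #.### -> .   bit 23 = 0  t=1,i=12
  #.##. -> .   bit 22 = 0  t=1,i=7
  #.#.# -> #   bit 21 = 1  t=1,i=10
  #.#.. -> #   bit 20 = 1  t=0,i=10
  #..## -> .   bit 19 = 0  t=3,i=13
  #..#. -> .   bit 18 = 0  t=0,i=2
  #...# -> #   bit 17 = 1  t=0,i=5
  #.... -> #   bit 16 = 1  t=0,i=12
  .#### -> #   bit 15 = 1  t=1,i=13
  .###. -> #   bit 14 = 1  t=0,i=21
  .##.# -> #   bit 13 = 1  t=0,i=8
  .##.. -> #   bit 12 = 1  t=4,i=0
  .#.## -> #   bit 11 = 1  t=1,i=6
  .#.#. -> .   bit 10 = 0  t=2,i=7
  .#..# -> .   bit 9 = 0  t=0,i=1
  .#... -> .   bit 8 = 0  t=0,i=4
  ..### -> #   bit 7 = 1  t=0,i=20
  ..##. -> #   bit 6 = 1  t=0,i=7
  ..#.# -> .   bit 5 = 0  t=1,i=5
  ..#.. -> .   bit 4 = 0  t=0,i=0
  ...## -> .   bit 3 = 0  t=0,i=6
  ...#. -> #   bit 2 = 1  t=0,i=15
  ....# -> #   bit 1 = 1  t=0,i=14
  ..... -> #   bit 0 = 1  t=0,i=13
  bits 01010010001100111111100011000111 = 1379137735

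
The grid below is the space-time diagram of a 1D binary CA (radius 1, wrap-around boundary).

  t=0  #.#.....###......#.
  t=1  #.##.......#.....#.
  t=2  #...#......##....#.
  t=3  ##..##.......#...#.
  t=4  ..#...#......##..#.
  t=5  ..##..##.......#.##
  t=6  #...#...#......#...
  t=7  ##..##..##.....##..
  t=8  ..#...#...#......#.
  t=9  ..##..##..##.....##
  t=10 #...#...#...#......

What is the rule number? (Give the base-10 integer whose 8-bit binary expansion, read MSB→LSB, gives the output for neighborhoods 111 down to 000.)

20

  [7] ### => .  t=0,i=9
  [6] ##. => .  t=0,i=10
  [5] #.# => .  t=0,i=1
  [4] #.. => #  t=0,i=3
  [3] .## => .  t=0,i=8
  [2] .#. => #  t=0,i=0
  [1] ..# => .  t=0,i=7
  [0] ... => .  t=0,i=4
  bits 00010100 = 20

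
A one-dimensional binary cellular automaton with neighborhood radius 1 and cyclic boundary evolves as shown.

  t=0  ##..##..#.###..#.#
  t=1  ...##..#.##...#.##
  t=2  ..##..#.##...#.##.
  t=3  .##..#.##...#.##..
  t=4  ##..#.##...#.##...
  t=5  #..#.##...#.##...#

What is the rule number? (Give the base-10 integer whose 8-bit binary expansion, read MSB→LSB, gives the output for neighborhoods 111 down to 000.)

  ### -> .   bit 7 = 0  t=0,i=0
  ##. -> .   bit 6 = 0  t=0,i=1
  #.# -> #   bit 5 = 1  t=0,i=9
  #.. -> .   bit 4 = 0  t=0,i=2
  .## -> #   bit 3 = 1  t=0,i=4
  .#. -> .   bit 2 = 0  t=0,i=8
  ..# -> #   bit 1 = 1  t=0,i=3
  ... -> .   bit 0 = 0  t=1,i=1
  bits 00101010 = 42

42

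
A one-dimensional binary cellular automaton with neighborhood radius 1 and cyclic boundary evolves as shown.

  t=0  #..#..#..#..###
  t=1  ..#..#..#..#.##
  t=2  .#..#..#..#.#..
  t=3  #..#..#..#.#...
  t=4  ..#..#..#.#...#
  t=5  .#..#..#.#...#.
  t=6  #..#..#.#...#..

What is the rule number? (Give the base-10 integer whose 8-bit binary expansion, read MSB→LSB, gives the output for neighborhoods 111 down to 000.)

162

  ### -> #   bit 7 = 1  t=0,i=13
  ##. -> .   bit 6 = 0  t=0,i=0
  #.# -> #   bit 5 = 1  t=1,i=12
  #.. -> .   bit 4 = 0  t=0,i=1
  .## -> .   bit 3 = 0  t=0,i=12
  .#. -> .   bit 2 = 0  t=0,i=3
  ..# -> #   bit 1 = 1  t=0,i=2
  ... -> .   bit 0 = 0  t=2,i=14
  bits 10100010 = 162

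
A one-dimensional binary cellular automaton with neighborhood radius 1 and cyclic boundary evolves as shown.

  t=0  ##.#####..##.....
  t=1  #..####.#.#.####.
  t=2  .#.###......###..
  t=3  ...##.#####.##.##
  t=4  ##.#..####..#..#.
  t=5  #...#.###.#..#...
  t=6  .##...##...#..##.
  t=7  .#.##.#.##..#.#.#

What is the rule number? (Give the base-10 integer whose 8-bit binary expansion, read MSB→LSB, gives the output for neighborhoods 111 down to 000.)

  [7] ### => #  t=0,i=4
  [6] ##. => .  t=0,i=1
  [5] #.# => .  t=0,i=2
  [4] #.. => #  t=0,i=8
  [3] .## => #  t=0,i=0
  [2] .#. => .  t=1,i=0
  [1] ..# => .  t=0,i=9
  [0] ... => #  t=0,i=13
  bits 10011001 = 153

153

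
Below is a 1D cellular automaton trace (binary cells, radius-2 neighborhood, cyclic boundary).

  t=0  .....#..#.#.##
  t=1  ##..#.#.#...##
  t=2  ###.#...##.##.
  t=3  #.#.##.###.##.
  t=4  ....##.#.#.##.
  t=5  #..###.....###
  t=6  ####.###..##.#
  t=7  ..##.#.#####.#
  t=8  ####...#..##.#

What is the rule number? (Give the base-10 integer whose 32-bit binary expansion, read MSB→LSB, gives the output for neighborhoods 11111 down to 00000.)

  [31] ##### => .  t=6,i=1
  [30] ####. => #  t=1,i=0
  [29] ###.# => #  t=2,i=2
  [28] ###.. => #  t=1,i=1
  [27] ##.## => .  t=2,i=10
  [26] ##.#. => .  t=2,i=3
  [25] ##..# => #  t=1,i=2
  [24] ##... => #  t=0,i=0
  [23] #.### => #  t=2,i=0
  [22] #.##. => #  t=0,i=12
  [21] #.#.# => .  t=0,i=10
  [20] #.#.. => #  t=1,i=8
  [19] #..## => #  t=5,i=2
  [18] #..#. => .  t=0,i=7
  [17] #...# => .  t=1,i=10
  [16] #.... => #  t=0,i=1
  [15] .#### => .  t=1,i=13
  [14] .###. => .  t=2,i=1
  [13] .##.# => #  t=2,i=9
  [12] .##.. => #  t=0,i=13
  [11] .#.## => .  t=0,i=11
  [10] .#.#. => .  t=0,i=9
  [9] .#..# => #  t=0,i=6
  [8] .#... => #  t=1,i=9
  [7] ..### => #  t=1,i=12
  [6] ..##. => #  t=2,i=8
  [5] ..#.# => #  t=0,i=8
  [4] ..#.. => .  t=0,i=5
  [3] ...## => #  t=1,i=11
  [2] ...#. => #  t=0,i=4
  [1] ....# => .  t=0,i=3
  [0] ..... => .  t=0,i=2
  bits 01110011110110010011001111101100 = 1943614444

1943614444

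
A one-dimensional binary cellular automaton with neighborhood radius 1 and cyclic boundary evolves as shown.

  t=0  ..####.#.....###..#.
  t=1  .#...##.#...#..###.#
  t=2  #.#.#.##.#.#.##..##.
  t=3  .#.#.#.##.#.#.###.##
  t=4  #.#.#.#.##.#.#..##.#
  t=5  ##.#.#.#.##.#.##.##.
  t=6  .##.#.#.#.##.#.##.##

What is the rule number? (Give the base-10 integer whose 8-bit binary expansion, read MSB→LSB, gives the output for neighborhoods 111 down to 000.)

114

  nb ###: next=.  (t=0,i=3, bit7=0)
  nb ##.: next=#  (t=0,i=5, bit6=1)
  nb #.#: next=#  (t=0,i=6, bit5=1)
  nb #..: next=#  (t=0,i=8, bit4=1)
  nb .##: next=.  (t=0,i=2, bit3=0)
  nb .#.: next=.  (t=0,i=7, bit2=0)
  nb ..#: next=#  (t=0,i=1, bit1=1)
  nb ...: next=.  (t=0,i=0, bit0=0)
  bits 01110010 = 114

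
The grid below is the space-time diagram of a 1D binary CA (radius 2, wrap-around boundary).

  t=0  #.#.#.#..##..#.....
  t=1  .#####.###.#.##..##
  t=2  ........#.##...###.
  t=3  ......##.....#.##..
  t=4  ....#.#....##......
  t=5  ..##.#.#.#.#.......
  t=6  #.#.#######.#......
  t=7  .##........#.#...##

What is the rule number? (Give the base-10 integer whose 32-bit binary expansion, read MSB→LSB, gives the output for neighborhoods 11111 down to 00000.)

103434198

  nb #####: next=.  (t=1,i=3, bit31=0)
  nb ####.: next=.  (t=1,i=4, bit30=0)
  nb ###.#: next=.  (t=1,i=5, bit29=0)
  nb ###..: next=.  (t=2,i=17, bit28=0)
  nb ##.##: next=.  (t=1,i=0, bit27=0)
  nb ##.#.: next=#  (t=1,i=10, bit26=1)
  nb ##..#: next=#  (t=0,i=11, bit25=1)
  nb ##...: next=.  (t=2,i=12, bit24=0)
  nb #.###: next=.  (t=1,i=1, bit23=0)
  nb #.##.: next=.  (t=1,i=13, bit22=0)
  nb #.#.#: next=#  (t=0,i=2, bit21=1)
  nb #.#..: next=.  (t=0,i=6, bit20=0)
  nb #..##: next=#  (t=0,i=8, bit19=1)
  nb #..#.: next=.  (t=0,i=12, bit18=0)
  nb #...#: next=#  (t=2,i=13, bit17=1)
  nb #....: next=.  (t=0,i=15, bit16=0)
  nb .####: next=.  (t=1,i=2, bit15=0)
  nb .###.: next=#  (t=1,i=8, bit14=1)
  nb .##.#: next=.  (t=1,i=18, bit13=0)
  nb .##..: next=.  (t=0,i=10, bit12=0)
  nb .#.##: next=.  (t=1,i=12, bit11=0)
  nb .#.#.: next=#  (t=0,i=1, bit10=1)
  nb .#..#: next=#  (t=0,i=7, bit9=1)
  nb .#...: next=#  (t=0,i=14, bit8=1)
  nb ..###: next=#  (t=2,i=15, bit7=1)
  nb ..##.: next=#  (t=0,i=9, bit6=1)
  nb ..#.#: next=.  (t=0,i=0, bit5=0)
  nb ..#..: next=#  (t=0,i=13, bit4=1)
  nb ...##: next=.  (t=2,i=14, bit3=0)
  nb ...#.: next=#  (t=0,i=18, bit2=1)
  nb ....#: next=#  (t=0,i=17, bit1=1)
  nb .....: next=.  (t=0,i=16, bit0=0)
  bits 00000110001010100100011111010110 = 103434198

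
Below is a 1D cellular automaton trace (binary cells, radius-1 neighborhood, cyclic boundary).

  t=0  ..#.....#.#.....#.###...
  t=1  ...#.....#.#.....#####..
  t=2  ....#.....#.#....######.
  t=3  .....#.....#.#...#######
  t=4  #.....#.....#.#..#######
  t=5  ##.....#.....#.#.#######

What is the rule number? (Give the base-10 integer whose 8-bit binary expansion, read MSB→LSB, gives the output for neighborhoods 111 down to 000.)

  nb ###: next=#  (t=0,i=19, bit7=1)
  nb ##.: next=#  (t=0,i=20, bit6=1)
  nb #.#: next=#  (t=0,i=9, bit5=1)
  nb #..: next=#  (t=0,i=3, bit4=1)
  nb .##: next=#  (t=0,i=18, bit3=1)
  nb .#.: next=.  (t=0,i=2, bit2=0)
  nb ..#: next=.  (t=0,i=1, bit1=0)
  nb ...: next=.  (t=0,i=0, bit0=0)
  bits 11111000 = 248

248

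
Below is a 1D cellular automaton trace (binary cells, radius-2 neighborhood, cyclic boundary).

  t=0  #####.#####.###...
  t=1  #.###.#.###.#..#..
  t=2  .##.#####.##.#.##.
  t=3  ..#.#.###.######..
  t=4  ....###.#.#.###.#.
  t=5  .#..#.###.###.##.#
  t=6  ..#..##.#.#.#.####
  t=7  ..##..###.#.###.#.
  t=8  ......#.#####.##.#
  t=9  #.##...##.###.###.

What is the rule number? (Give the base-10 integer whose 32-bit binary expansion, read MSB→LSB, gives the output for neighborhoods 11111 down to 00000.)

  [31] ##### => #  t=0,i=2
  [30] ####. => #  t=0,i=3
  [29] ###.# => #  t=0,i=4
  [28] ###.. => .  t=0,i=14
  [27] ##.## => .  t=0,i=5
  [26] ##.#. => #  t=1,i=5
  [25] ##..# => .  t=2,i=17
  [24] ##... => #  t=0,i=15
  [23] #.### => #  t=0,i=6
  [22] #.##. => #  t=2,i=10
  [21] #.#.# => #  t=1,i=6
  [20] #.#.. => .  t=1,i=12
  [19] #..## => .  t=2,i=0
  [18] #..#. => .  t=1,i=14
  [17] #...# => .  t=0,i=16
  [16] #.... => .  t=3,i=17
  [15] .#### => .  t=0,i=1
  [14] .###. => .  t=0,i=13
  [13] .##.# => #  t=2,i=2
  [12] .##.. => .  t=2,i=16
  [11] .#.## => #  t=1,i=1
  [10] .#.#. => .  t=3,i=3
  [9] .#..# => #  t=1,i=13
  [8] .#... => #  t=4,i=17
  [7] ..### => #  t=0,i=0
  [6] ..##. => .  t=2,i=1
  [5] ..#.# => .  t=1,i=0
  [4] ..#.. => #  t=1,i=15
  [3] ...## => .  t=0,i=17
  [2] ...#. => .  t=3,i=1
  [1] ....# => .  t=3,i=0
  [0] ..... => #  t=4,i=1
  bits 11100101111000000010101110010001 = 3856673681

3856673681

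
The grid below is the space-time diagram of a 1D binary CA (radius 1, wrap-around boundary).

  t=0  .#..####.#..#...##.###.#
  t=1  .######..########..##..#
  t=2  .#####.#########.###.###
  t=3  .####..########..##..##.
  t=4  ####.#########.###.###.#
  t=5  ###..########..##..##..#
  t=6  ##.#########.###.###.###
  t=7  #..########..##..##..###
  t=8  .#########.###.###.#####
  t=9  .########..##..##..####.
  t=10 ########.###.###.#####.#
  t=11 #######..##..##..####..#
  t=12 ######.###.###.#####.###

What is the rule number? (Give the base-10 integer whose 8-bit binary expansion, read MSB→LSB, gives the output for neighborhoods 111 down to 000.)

159

  nb ###: next=#  (t=0,i=5, bit7=1)
  nb ##.: next=.  (t=0,i=7, bit6=0)
  nb #.#: next=.  (t=0,i=0, bit5=0)
  nb #..: next=#  (t=0,i=2, bit4=1)
  nb .##: next=#  (t=0,i=4, bit3=1)
  nb .#.: next=#  (t=0,i=1, bit2=1)
  nb ..#: next=#  (t=0,i=3, bit1=1)
  nb ...: next=#  (t=0,i=14, bit0=1)
  bits 10011111 = 159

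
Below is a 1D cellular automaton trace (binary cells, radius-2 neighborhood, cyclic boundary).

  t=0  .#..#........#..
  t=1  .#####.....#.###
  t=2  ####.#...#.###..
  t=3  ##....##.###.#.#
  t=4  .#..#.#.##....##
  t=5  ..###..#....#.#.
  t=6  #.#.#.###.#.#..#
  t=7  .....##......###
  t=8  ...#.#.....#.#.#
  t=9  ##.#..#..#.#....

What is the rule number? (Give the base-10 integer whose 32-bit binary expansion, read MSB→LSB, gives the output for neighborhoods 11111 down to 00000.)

2559478770

  nb #####: next=#  (t=1,i=3, bit31=1)
  nb ####.: next=.  (t=1,i=4, bit30=0)
  nb ###.#: next=.  (t=1,i=15, bit29=0)
  nb ###..: next=#  (t=1,i=5, bit28=1)
  nb ##.##: next=#  (t=1,i=0, bit27=1)
  nb ##.#.: next=.  (t=2,i=4, bit26=0)
  nb ##..#: next=.  (t=2,i=14, bit25=0)
  nb ##...: next=.  (t=1,i=6, bit24=0)
  nb #.###: next=#  (t=1,i=1, bit23=1)
  nb #.##.: next=.  (t=4,i=8, bit22=0)
  nb #.#.#: next=.  (t=3,i=13, bit21=0)
  nb #.#..: next=.  (t=2,i=5, bit20=0)
  nb #..##: next=#  (t=2,i=15, bit19=1)
  nb #..#.: next=#  (t=0,i=3, bit18=1)
  nb #...#: next=#  (t=0,i=15, bit17=1)
  nb #....: next=.  (t=0,i=6, bit16=0)
  nb .####: next=#  (t=1,i=2, bit15=1)
  nb .###.: next=.  (t=1,i=14, bit14=0)
  nb .##.#: next=.  (t=3,i=7, bit13=0)
  nb .##..: next=.  (t=4,i=9, bit12=0)
  nb .#.##: next=#  (t=1,i=12, bit11=1)
  nb .#.#.: next=.  (t=4,i=5, bit10=0)
  nb .#..#: next=#  (t=0,i=2, bit9=1)
  nb .#...: next=#  (t=0,i=5, bit8=1)
  nb ..###: next=#  (t=2,i=0, bit7=1)
  nb ..##.: next=#  (t=3,i=6, bit6=1)
  nb ..#.#: next=#  (t=1,i=11, bit5=1)
  nb ..#..: next=#  (t=0,i=1, bit4=1)
  nb ...##: next=.  (t=3,i=5, bit3=0)
  nb ...#.: next=.  (t=0,i=0, bit2=0)
  nb ....#: next=#  (t=0,i=11, bit1=1)
  nb .....: next=.  (t=0,i=7, bit0=0)
  bits 10011000100011101000101111110010 = 2559478770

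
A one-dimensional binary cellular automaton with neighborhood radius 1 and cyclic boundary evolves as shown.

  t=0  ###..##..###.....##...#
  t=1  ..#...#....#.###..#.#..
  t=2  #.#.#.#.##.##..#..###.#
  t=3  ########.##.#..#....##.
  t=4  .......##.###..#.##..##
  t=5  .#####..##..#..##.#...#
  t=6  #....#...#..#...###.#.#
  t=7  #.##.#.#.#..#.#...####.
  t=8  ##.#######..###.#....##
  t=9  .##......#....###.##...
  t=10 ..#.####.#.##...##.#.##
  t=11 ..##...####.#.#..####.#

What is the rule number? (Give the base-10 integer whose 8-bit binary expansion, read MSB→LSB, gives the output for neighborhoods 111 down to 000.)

101

  [7] ### => .  t=0,i=0
  [6] ##. => #  t=0,i=2
  [5] #.# => #  t=1,i=12
  [4] #.. => .  t=0,i=3
  [3] .## => .  t=0,i=5
  [2] .#. => #  t=1,i=2
  [1] ..# => .  t=0,i=4
  [0] ... => #  t=0,i=13
  bits 01100101 = 101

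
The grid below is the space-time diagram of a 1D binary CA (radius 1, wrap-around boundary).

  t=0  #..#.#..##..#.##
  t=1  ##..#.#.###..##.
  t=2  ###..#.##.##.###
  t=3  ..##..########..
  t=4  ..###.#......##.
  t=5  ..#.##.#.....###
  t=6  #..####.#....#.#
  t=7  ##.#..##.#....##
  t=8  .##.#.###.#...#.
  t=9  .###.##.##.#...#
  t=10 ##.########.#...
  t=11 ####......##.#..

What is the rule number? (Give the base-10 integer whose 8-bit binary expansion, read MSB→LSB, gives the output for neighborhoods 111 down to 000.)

120

  ###|.  b7=0 t=0,i=15
  ##.|#  b6=1 t=0,i=0
  #.#|#  b5=1 t=0,i=4
  #..|#  b4=1 t=0,i=1
  .##|#  b3=1 t=0,i=8
  .#.|.  b2=0 t=0,i=3
  ..#|.  b1=0 t=0,i=2
  ...|.  b0=0 t=3,i=0
  bits 01111000 = 120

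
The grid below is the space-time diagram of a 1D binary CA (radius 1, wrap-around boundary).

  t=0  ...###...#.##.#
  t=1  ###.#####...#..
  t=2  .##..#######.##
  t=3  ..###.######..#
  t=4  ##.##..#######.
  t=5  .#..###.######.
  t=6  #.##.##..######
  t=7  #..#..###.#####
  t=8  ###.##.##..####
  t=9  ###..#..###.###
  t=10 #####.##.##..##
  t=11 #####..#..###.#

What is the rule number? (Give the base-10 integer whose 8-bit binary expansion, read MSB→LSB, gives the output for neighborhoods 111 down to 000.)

  ### -> #   bit 7 = 1  t=0,i=4
  ##. -> #   bit 6 = 1  t=0,i=5
  #.# -> .   bit 5 = 0  t=0,i=10
  #.. -> #   bit 4 = 1  t=0,i=0
  .## -> .   bit 3 = 0  t=0,i=3
  .#. -> .   bit 2 = 0  t=0,i=9
  ..# -> #   bit 1 = 1  t=0,i=2
  ... -> #   bit 0 = 1  t=0,i=1
  bits 11010011 = 211

211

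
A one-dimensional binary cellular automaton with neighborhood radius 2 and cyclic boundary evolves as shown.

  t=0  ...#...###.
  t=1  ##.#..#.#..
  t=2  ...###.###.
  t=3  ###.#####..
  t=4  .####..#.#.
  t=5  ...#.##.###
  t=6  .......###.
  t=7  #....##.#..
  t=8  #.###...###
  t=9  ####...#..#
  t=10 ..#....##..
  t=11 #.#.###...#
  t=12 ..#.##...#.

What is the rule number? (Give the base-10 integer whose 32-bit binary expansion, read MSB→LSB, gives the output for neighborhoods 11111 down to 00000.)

1790264858

  #####|.  b31=0 t=3,i=6
  ####.|#  b30=1 t=3,i=7
  ###.#|#  b29=1 t=2,i=5
  ###..|.  b28=0 t=0,i=9
  ##.##|#  b27=1 t=2,i=6
  ##.#.|.  b26=0 t=1,i=2
  ##..#|#  b25=1 t=3,i=9
  ##...|.  b24=0 t=0,i=10
  #.###|#  b23=1 t=2,i=7
  #.##.|.  b22=0 t=5,i=5
  #.#.#|#  b21=1 t=11,i=2
  #.#..|#  b20=1 t=1,i=3
  #..##|.  b19=0 t=1,i=10
  #..#.|#  b18=1 t=1,i=5
  #...#|.  b17=0 t=0,i=5
  #....|#  b16=1 t=0,i=0
  .####|.  b15=0 t=3,i=5
  .###.|#  b14=1 t=0,i=8
  .##.#|.  b13=0 t=1,i=1
  .##..|.  b12=0 t=10,i=8
  .#.##|.  b11=0 t=5,i=4
  .#.#.|#  b10=1 t=1,i=7
  .#..#|#  b9=1 t=1,i=4
  .#...|.  b8=0 t=0,i=4
  ..###|.  b7=0 t=0,i=7
  ..##.|.  b6=0 t=1,i=0
  ..#.#|.  b5=0 t=1,i=6
  ..#..|#  b4=1 t=0,i=3
  ...##|#  b3=1 t=0,i=6
  ...#.|.  b2=0 t=0,i=2
  ....#|#  b1=1 t=0,i=1
  .....|.  b0=0 t=6,i=1
  bits 01101010101101010100011000011010 = 1790264858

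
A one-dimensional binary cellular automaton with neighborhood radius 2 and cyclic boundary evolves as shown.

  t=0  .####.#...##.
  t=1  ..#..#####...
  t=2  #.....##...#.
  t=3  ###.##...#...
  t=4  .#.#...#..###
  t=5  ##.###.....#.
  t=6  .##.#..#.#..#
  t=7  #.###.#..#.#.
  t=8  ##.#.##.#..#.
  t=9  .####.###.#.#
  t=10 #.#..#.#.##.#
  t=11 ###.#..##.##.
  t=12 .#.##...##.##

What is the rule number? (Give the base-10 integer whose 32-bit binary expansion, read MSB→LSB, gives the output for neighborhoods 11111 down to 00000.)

2352474378

  #####|#  b31=1 t=1,i=7
  ####.|.  b30=0 t=0,i=3
  ###.#|.  b29=0 t=0,i=4
  ###..|.  b28=0 t=1,i=9
  ##.##|#  b27=1 t=3,i=3
  ##.#.|#  b26=1 t=0,i=5
  ##..#|.  b25=0 t=0,i=12
  ##...|.  b24=0 t=1,i=10
  #.###|.  b23=0 t=5,i=3
  #.##.|.  b22=0 t=3,i=4
  #.#.#|#  b21=1 t=4,i=1
  #.#..|#  b20=1 t=0,i=6
  #..##|.  b19=0 t=0,i=0
  #..#.|#  b18=1 t=6,i=6
  #...#|#  b17=1 t=0,i=8
  #....|#  b16=1 t=1,i=11
  .####|#  b15=1 t=0,i=2
  .###.|#  b14=1 t=3,i=1
  .##.#|#  b13=1 t=5,i=1
  .##..|.  b12=0 t=0,i=11
  .#.##|#  b11=1 t=5,i=12
  .#.#.|.  b10=0 t=2,i=12
  .#..#|.  b9=0 t=1,i=3
  .#...|#  b8=1 t=0,i=7
  ..###|.  b7=0 t=0,i=1
  ..##.|.  b6=0 t=0,i=10
  ..#.#|.  b5=0 t=2,i=11
  ..#..|.  b4=0 t=1,i=2
  ...##|#  b3=1 t=0,i=9
  ...#.|.  b2=0 t=1,i=1
  ....#|#  b1=1 t=1,i=0
  .....|.  b0=0 t=1,i=12
  bits 10001100001101111110100100001010 = 2352474378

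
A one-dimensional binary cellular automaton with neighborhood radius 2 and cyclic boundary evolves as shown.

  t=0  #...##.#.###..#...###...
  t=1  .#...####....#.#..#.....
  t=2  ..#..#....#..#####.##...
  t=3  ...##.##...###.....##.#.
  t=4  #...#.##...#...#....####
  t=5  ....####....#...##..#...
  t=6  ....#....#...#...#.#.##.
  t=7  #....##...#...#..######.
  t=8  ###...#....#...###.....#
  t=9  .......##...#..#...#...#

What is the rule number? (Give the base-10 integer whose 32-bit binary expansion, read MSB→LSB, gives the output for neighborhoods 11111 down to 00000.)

75317152

  #####|.  b31=0 t=2,i=15
  ####.|.  b30=0 t=1,i=7
  ###.#|.  b29=0 t=2,i=17
  ###..|.  b28=0 t=0,i=11
  ##.##|.  b27=0 t=2,i=18
  ##.#.|#  b26=1 t=0,i=6
  ##..#|.  b25=0 t=0,i=12
  ##...|.  b24=0 t=0,i=21
  #.###|.  b23=0 t=0,i=9
  #.##.|#  b22=1 t=2,i=19
  #.#.#|#  b21=1 t=0,i=7
  #.#..|#  b20=1 t=1,i=15
  #..##|#  b19=1 t=2,i=12
  #..#.|#  b18=1 t=0,i=13
  #...#|.  b17=0 t=0,i=2
  #....|#  b16=1 t=1,i=10
  .####|.  b15=0 t=1,i=6
  .###.|.  b14=0 t=0,i=10
  .##.#|#  b13=1 t=0,i=5
  .##..|#  b12=1 t=2,i=20
  .#.##|#  b11=1 t=0,i=8
  .#.#.|#  b10=1 t=1,i=14
  .#..#|#  b9=1 t=1,i=16
  .#...|#  b8=1 t=0,i=1
  ..###|#  b7=1 t=0,i=18
  ..##.|.  b6=0 t=0,i=4
  ..#.#|#  b5=1 t=1,i=13
  ..#..|.  b4=0 t=0,i=0
  ...##|.  b3=0 t=0,i=3
  ...#.|.  b2=0 t=0,i=23
  ....#|.  b1=0 t=1,i=11
  .....|.  b0=0 t=1,i=21
  bits 00000100011111010011111110100000 = 75317152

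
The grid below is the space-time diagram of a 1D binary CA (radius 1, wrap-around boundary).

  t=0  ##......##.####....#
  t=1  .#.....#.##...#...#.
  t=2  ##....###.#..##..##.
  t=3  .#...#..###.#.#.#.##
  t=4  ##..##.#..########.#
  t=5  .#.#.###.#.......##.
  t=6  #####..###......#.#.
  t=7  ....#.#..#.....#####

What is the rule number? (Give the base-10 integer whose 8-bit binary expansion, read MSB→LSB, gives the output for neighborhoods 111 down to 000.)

  ### -> .   bit 7 = 0  t=0,i=0
  ##. -> #   bit 6 = 1  t=0,i=1
  #.# -> #   bit 5 = 1  t=0,i=10
  #.. -> .   bit 4 = 0  t=0,i=2
  .## -> .   bit 3 = 0  t=0,i=8
  .#. -> #   bit 2 = 1  t=1,i=1
  ..# -> #   bit 1 = 1  t=0,i=7
  ... -> .   bit 0 = 0  t=0,i=3
  bits 01100110 = 102

102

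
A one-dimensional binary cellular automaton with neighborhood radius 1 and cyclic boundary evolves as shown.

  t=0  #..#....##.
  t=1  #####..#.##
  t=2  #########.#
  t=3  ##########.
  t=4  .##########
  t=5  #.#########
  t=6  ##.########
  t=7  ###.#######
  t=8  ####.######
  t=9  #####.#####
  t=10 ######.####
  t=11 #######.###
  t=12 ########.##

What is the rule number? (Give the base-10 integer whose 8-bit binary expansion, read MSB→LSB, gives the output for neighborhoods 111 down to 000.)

  [7] ### => #  t=1,i=0
  [6] ##. => #  t=0,i=9
  [5] #.# => #  t=0,i=10
  [4] #.. => #  t=0,i=1
  [3] .## => .  t=0,i=8
  [2] .#. => #  t=0,i=0
  [1] ..# => #  t=0,i=2
  [0] ... => .  t=0,i=5
  bits 11110110 = 246

246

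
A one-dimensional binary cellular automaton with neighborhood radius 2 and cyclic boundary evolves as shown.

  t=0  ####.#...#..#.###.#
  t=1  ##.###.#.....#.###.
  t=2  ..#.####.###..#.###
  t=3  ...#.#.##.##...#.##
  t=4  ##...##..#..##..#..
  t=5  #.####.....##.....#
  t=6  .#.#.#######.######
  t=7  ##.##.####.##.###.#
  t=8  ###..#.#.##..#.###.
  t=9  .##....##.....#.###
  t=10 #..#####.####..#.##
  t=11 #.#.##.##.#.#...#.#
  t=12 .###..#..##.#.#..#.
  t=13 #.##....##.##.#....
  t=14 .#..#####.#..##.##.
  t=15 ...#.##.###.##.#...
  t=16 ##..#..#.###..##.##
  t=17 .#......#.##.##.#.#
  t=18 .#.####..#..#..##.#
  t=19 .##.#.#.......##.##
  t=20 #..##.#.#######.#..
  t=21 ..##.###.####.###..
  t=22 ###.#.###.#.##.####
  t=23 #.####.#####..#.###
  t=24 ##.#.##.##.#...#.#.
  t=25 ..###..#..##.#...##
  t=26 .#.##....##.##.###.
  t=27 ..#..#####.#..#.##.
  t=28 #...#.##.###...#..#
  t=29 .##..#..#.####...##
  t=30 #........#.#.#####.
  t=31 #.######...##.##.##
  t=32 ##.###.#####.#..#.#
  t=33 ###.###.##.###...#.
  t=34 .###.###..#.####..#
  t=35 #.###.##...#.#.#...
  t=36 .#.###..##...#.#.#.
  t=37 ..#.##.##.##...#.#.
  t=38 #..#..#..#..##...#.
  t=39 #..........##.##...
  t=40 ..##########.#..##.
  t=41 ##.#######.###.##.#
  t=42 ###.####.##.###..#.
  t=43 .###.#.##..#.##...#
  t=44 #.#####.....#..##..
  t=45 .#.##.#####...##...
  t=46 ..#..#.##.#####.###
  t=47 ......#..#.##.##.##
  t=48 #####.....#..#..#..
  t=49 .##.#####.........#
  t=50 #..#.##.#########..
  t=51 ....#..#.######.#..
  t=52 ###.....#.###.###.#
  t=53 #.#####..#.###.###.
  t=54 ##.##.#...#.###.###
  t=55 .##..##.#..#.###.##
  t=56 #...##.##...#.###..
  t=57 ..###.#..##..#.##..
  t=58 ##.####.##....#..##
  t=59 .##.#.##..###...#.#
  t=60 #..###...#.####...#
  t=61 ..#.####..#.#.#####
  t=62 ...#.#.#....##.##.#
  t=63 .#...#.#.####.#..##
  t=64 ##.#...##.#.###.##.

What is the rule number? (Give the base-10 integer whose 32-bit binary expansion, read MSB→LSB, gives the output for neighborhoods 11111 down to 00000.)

3174811723

  nb #####: next=#  (t=0,i=1, bit31=1)
  nb ####.: next=.  (t=0,i=2, bit30=0)
  nb ###.#: next=#  (t=0,i=3, bit29=1)
  nb ###..: next=#  (t=2,i=11, bit28=1)
  nb ##.##: next=#  (t=0,i=17, bit27=1)
  nb ##.#.: next=#  (t=0,i=4, bit26=1)
  nb ##..#: next=.  (t=2,i=0, bit25=0)
  nb ##...: next=#  (t=3,i=0, bit24=1)
  nb #.###: next=.  (t=0,i=14, bit23=0)
  nb #.##.: next=.  (t=1,i=0, bit22=0)
  nb #.#.#: next=#  (t=3,i=5, bit21=1)
  nb #.#..: next=#  (t=0,i=5, bit20=1)
  nb #..##: next=#  (t=4,i=11, bit19=1)
  nb #..#.: next=.  (t=0,i=11, bit18=0)
  nb #...#: next=#  (t=0,i=7, bit17=1)
  nb #....: next=#  (t=1,i=9, bit16=1)
  nb .####: next=#  (t=0,i=0, bit15=1)
  nb .###.: next=#  (t=0,i=15, bit14=1)
  nb .##.#: next=.  (t=1,i=1, bit13=0)
  nb .##..: next=.  (t=3,i=11, bit12=0)
  nb .#.##: next=#  (t=0,i=13, bit11=1)
  nb .#.#.: next=.  (t=3,i=4, bit10=0)
  nb .#..#: next=.  (t=0,i=10, bit9=0)
  nb .#...: next=.  (t=0,i=6, bit8=0)
  nb ..###: next=.  (t=10,i=3, bit7=0)
  nb ..##.: next=#  (t=4,i=0, bit6=1)
  nb ..#.#: next=.  (t=0,i=12, bit5=0)
  nb ..#..: next=.  (t=0,i=9, bit4=0)
  nb ...##: next=#  (t=4,i=4, bit3=1)
  nb ...#.: next=.  (t=0,i=8, bit2=0)
  nb ....#: next=#  (t=1,i=11, bit1=1)
  nb .....: next=#  (t=1,i=10, bit0=1)
  bits 10111101001110111100100001001011 = 3174811723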